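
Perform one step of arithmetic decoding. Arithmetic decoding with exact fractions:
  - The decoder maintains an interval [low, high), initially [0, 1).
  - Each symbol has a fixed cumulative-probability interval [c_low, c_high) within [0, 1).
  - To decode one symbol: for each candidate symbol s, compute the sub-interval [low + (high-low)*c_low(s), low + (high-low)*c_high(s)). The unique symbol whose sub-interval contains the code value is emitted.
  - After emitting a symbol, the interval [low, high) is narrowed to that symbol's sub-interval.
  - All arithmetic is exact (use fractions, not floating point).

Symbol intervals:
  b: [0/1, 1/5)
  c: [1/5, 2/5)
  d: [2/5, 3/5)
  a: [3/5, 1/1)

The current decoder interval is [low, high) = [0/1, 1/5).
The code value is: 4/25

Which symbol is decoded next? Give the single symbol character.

Answer: a

Derivation:
Interval width = high − low = 1/5 − 0/1 = 1/5
Scaled code = (code − low) / width = (4/25 − 0/1) / 1/5 = 4/5
  b: [0/1, 1/5) 
  c: [1/5, 2/5) 
  d: [2/5, 3/5) 
  a: [3/5, 1/1) ← scaled code falls here ✓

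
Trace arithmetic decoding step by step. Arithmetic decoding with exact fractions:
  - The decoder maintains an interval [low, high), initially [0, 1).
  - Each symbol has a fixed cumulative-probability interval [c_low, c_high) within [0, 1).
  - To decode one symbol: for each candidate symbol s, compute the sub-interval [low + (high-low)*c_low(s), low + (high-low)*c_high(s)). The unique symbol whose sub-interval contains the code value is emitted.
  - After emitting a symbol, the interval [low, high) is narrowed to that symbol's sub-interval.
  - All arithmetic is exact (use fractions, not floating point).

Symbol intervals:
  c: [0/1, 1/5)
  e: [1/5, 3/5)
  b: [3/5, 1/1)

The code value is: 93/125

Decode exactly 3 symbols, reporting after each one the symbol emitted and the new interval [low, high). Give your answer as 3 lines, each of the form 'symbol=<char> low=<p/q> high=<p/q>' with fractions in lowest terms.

Answer: symbol=b low=3/5 high=1/1
symbol=e low=17/25 high=21/25
symbol=e low=89/125 high=97/125

Derivation:
Step 1: interval [0/1, 1/1), width = 1/1 - 0/1 = 1/1
  'c': [0/1 + 1/1*0/1, 0/1 + 1/1*1/5) = [0/1, 1/5)
  'e': [0/1 + 1/1*1/5, 0/1 + 1/1*3/5) = [1/5, 3/5)
  'b': [0/1 + 1/1*3/5, 0/1 + 1/1*1/1) = [3/5, 1/1) <- contains code 93/125
  emit 'b', narrow to [3/5, 1/1)
Step 2: interval [3/5, 1/1), width = 1/1 - 3/5 = 2/5
  'c': [3/5 + 2/5*0/1, 3/5 + 2/5*1/5) = [3/5, 17/25)
  'e': [3/5 + 2/5*1/5, 3/5 + 2/5*3/5) = [17/25, 21/25) <- contains code 93/125
  'b': [3/5 + 2/5*3/5, 3/5 + 2/5*1/1) = [21/25, 1/1)
  emit 'e', narrow to [17/25, 21/25)
Step 3: interval [17/25, 21/25), width = 21/25 - 17/25 = 4/25
  'c': [17/25 + 4/25*0/1, 17/25 + 4/25*1/5) = [17/25, 89/125)
  'e': [17/25 + 4/25*1/5, 17/25 + 4/25*3/5) = [89/125, 97/125) <- contains code 93/125
  'b': [17/25 + 4/25*3/5, 17/25 + 4/25*1/1) = [97/125, 21/25)
  emit 'e', narrow to [89/125, 97/125)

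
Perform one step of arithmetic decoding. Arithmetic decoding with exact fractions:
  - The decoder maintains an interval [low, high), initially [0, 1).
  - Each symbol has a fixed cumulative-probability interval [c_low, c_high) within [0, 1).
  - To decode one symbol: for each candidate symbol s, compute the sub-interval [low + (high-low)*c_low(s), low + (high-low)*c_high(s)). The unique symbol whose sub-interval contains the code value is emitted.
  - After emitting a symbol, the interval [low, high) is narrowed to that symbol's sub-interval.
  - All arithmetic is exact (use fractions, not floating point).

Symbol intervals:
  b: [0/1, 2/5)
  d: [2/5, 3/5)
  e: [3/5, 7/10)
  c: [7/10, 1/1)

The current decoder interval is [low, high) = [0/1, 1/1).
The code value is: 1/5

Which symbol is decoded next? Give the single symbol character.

Answer: b

Derivation:
Interval width = high − low = 1/1 − 0/1 = 1/1
Scaled code = (code − low) / width = (1/5 − 0/1) / 1/1 = 1/5
  b: [0/1, 2/5) ← scaled code falls here ✓
  d: [2/5, 3/5) 
  e: [3/5, 7/10) 
  c: [7/10, 1/1) 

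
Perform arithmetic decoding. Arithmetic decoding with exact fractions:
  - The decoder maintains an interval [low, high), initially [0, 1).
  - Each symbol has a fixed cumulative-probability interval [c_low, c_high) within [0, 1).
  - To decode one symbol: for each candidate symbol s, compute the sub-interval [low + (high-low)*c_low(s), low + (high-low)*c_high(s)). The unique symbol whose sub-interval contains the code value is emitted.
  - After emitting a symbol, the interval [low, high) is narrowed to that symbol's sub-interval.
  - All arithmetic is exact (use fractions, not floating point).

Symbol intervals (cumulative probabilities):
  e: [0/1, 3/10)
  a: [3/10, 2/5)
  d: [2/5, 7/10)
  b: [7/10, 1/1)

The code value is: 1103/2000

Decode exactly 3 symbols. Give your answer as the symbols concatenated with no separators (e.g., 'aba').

Step 1: interval [0/1, 1/1), width = 1/1 - 0/1 = 1/1
  'e': [0/1 + 1/1*0/1, 0/1 + 1/1*3/10) = [0/1, 3/10)
  'a': [0/1 + 1/1*3/10, 0/1 + 1/1*2/5) = [3/10, 2/5)
  'd': [0/1 + 1/1*2/5, 0/1 + 1/1*7/10) = [2/5, 7/10) <- contains code 1103/2000
  'b': [0/1 + 1/1*7/10, 0/1 + 1/1*1/1) = [7/10, 1/1)
  emit 'd', narrow to [2/5, 7/10)
Step 2: interval [2/5, 7/10), width = 7/10 - 2/5 = 3/10
  'e': [2/5 + 3/10*0/1, 2/5 + 3/10*3/10) = [2/5, 49/100)
  'a': [2/5 + 3/10*3/10, 2/5 + 3/10*2/5) = [49/100, 13/25)
  'd': [2/5 + 3/10*2/5, 2/5 + 3/10*7/10) = [13/25, 61/100) <- contains code 1103/2000
  'b': [2/5 + 3/10*7/10, 2/5 + 3/10*1/1) = [61/100, 7/10)
  emit 'd', narrow to [13/25, 61/100)
Step 3: interval [13/25, 61/100), width = 61/100 - 13/25 = 9/100
  'e': [13/25 + 9/100*0/1, 13/25 + 9/100*3/10) = [13/25, 547/1000)
  'a': [13/25 + 9/100*3/10, 13/25 + 9/100*2/5) = [547/1000, 139/250) <- contains code 1103/2000
  'd': [13/25 + 9/100*2/5, 13/25 + 9/100*7/10) = [139/250, 583/1000)
  'b': [13/25 + 9/100*7/10, 13/25 + 9/100*1/1) = [583/1000, 61/100)
  emit 'a', narrow to [547/1000, 139/250)

Answer: dda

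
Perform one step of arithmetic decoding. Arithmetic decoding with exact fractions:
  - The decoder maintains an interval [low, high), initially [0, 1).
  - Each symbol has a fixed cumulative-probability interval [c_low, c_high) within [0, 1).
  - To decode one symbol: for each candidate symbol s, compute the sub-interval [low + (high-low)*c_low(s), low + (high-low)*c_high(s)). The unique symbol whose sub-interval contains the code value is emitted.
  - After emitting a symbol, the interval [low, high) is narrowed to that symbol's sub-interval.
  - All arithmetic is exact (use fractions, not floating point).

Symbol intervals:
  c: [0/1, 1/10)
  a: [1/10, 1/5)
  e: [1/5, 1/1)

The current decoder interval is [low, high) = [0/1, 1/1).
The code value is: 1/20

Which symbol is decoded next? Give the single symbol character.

Interval width = high − low = 1/1 − 0/1 = 1/1
Scaled code = (code − low) / width = (1/20 − 0/1) / 1/1 = 1/20
  c: [0/1, 1/10) ← scaled code falls here ✓
  a: [1/10, 1/5) 
  e: [1/5, 1/1) 

Answer: c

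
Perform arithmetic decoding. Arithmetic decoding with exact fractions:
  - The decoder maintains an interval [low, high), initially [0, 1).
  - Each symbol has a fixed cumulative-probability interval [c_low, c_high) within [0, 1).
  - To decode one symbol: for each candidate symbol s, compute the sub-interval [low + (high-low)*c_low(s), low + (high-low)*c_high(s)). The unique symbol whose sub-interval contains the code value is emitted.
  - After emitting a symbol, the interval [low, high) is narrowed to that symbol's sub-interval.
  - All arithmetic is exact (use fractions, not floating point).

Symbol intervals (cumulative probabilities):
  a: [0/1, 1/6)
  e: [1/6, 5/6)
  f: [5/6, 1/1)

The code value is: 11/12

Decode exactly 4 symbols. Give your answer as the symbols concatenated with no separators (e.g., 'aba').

Step 1: interval [0/1, 1/1), width = 1/1 - 0/1 = 1/1
  'a': [0/1 + 1/1*0/1, 0/1 + 1/1*1/6) = [0/1, 1/6)
  'e': [0/1 + 1/1*1/6, 0/1 + 1/1*5/6) = [1/6, 5/6)
  'f': [0/1 + 1/1*5/6, 0/1 + 1/1*1/1) = [5/6, 1/1) <- contains code 11/12
  emit 'f', narrow to [5/6, 1/1)
Step 2: interval [5/6, 1/1), width = 1/1 - 5/6 = 1/6
  'a': [5/6 + 1/6*0/1, 5/6 + 1/6*1/6) = [5/6, 31/36)
  'e': [5/6 + 1/6*1/6, 5/6 + 1/6*5/6) = [31/36, 35/36) <- contains code 11/12
  'f': [5/6 + 1/6*5/6, 5/6 + 1/6*1/1) = [35/36, 1/1)
  emit 'e', narrow to [31/36, 35/36)
Step 3: interval [31/36, 35/36), width = 35/36 - 31/36 = 1/9
  'a': [31/36 + 1/9*0/1, 31/36 + 1/9*1/6) = [31/36, 95/108)
  'e': [31/36 + 1/9*1/6, 31/36 + 1/9*5/6) = [95/108, 103/108) <- contains code 11/12
  'f': [31/36 + 1/9*5/6, 31/36 + 1/9*1/1) = [103/108, 35/36)
  emit 'e', narrow to [95/108, 103/108)
Step 4: interval [95/108, 103/108), width = 103/108 - 95/108 = 2/27
  'a': [95/108 + 2/27*0/1, 95/108 + 2/27*1/6) = [95/108, 289/324)
  'e': [95/108 + 2/27*1/6, 95/108 + 2/27*5/6) = [289/324, 305/324) <- contains code 11/12
  'f': [95/108 + 2/27*5/6, 95/108 + 2/27*1/1) = [305/324, 103/108)
  emit 'e', narrow to [289/324, 305/324)

Answer: feee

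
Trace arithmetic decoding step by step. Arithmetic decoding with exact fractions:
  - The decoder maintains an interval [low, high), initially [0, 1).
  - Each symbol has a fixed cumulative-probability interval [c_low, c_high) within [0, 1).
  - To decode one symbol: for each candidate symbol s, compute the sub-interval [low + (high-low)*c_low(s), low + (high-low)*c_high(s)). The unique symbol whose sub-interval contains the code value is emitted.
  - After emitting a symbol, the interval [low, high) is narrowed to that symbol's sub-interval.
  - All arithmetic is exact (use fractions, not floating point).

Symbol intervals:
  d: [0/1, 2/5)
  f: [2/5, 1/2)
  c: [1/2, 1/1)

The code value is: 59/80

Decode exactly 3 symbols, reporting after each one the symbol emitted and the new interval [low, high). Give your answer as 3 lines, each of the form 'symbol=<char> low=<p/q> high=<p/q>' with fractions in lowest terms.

Step 1: interval [0/1, 1/1), width = 1/1 - 0/1 = 1/1
  'd': [0/1 + 1/1*0/1, 0/1 + 1/1*2/5) = [0/1, 2/5)
  'f': [0/1 + 1/1*2/5, 0/1 + 1/1*1/2) = [2/5, 1/2)
  'c': [0/1 + 1/1*1/2, 0/1 + 1/1*1/1) = [1/2, 1/1) <- contains code 59/80
  emit 'c', narrow to [1/2, 1/1)
Step 2: interval [1/2, 1/1), width = 1/1 - 1/2 = 1/2
  'd': [1/2 + 1/2*0/1, 1/2 + 1/2*2/5) = [1/2, 7/10)
  'f': [1/2 + 1/2*2/5, 1/2 + 1/2*1/2) = [7/10, 3/4) <- contains code 59/80
  'c': [1/2 + 1/2*1/2, 1/2 + 1/2*1/1) = [3/4, 1/1)
  emit 'f', narrow to [7/10, 3/4)
Step 3: interval [7/10, 3/4), width = 3/4 - 7/10 = 1/20
  'd': [7/10 + 1/20*0/1, 7/10 + 1/20*2/5) = [7/10, 18/25)
  'f': [7/10 + 1/20*2/5, 7/10 + 1/20*1/2) = [18/25, 29/40)
  'c': [7/10 + 1/20*1/2, 7/10 + 1/20*1/1) = [29/40, 3/4) <- contains code 59/80
  emit 'c', narrow to [29/40, 3/4)

Answer: symbol=c low=1/2 high=1/1
symbol=f low=7/10 high=3/4
symbol=c low=29/40 high=3/4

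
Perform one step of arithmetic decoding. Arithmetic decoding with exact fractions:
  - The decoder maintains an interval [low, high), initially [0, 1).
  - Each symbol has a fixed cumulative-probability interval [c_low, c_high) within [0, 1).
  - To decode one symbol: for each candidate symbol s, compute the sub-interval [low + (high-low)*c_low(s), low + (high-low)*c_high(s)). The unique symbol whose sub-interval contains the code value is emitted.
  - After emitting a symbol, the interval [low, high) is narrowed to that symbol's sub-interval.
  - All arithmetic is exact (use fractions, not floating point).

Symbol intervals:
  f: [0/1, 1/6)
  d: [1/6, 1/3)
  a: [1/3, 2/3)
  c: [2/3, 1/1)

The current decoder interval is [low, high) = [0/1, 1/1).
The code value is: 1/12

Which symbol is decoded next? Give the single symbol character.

Interval width = high − low = 1/1 − 0/1 = 1/1
Scaled code = (code − low) / width = (1/12 − 0/1) / 1/1 = 1/12
  f: [0/1, 1/6) ← scaled code falls here ✓
  d: [1/6, 1/3) 
  a: [1/3, 2/3) 
  c: [2/3, 1/1) 

Answer: f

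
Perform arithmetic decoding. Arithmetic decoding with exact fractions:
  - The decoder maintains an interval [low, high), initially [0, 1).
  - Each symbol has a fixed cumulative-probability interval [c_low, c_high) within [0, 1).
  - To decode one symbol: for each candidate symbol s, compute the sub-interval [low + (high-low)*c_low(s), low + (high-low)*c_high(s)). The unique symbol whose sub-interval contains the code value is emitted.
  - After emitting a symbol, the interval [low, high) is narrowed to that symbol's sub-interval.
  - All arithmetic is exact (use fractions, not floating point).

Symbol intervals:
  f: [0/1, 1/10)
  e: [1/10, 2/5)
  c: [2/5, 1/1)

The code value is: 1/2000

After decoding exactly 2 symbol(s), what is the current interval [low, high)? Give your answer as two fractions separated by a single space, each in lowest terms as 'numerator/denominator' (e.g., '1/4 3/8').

Answer: 0/1 1/100

Derivation:
Step 1: interval [0/1, 1/1), width = 1/1 - 0/1 = 1/1
  'f': [0/1 + 1/1*0/1, 0/1 + 1/1*1/10) = [0/1, 1/10) <- contains code 1/2000
  'e': [0/1 + 1/1*1/10, 0/1 + 1/1*2/5) = [1/10, 2/5)
  'c': [0/1 + 1/1*2/5, 0/1 + 1/1*1/1) = [2/5, 1/1)
  emit 'f', narrow to [0/1, 1/10)
Step 2: interval [0/1, 1/10), width = 1/10 - 0/1 = 1/10
  'f': [0/1 + 1/10*0/1, 0/1 + 1/10*1/10) = [0/1, 1/100) <- contains code 1/2000
  'e': [0/1 + 1/10*1/10, 0/1 + 1/10*2/5) = [1/100, 1/25)
  'c': [0/1 + 1/10*2/5, 0/1 + 1/10*1/1) = [1/25, 1/10)
  emit 'f', narrow to [0/1, 1/100)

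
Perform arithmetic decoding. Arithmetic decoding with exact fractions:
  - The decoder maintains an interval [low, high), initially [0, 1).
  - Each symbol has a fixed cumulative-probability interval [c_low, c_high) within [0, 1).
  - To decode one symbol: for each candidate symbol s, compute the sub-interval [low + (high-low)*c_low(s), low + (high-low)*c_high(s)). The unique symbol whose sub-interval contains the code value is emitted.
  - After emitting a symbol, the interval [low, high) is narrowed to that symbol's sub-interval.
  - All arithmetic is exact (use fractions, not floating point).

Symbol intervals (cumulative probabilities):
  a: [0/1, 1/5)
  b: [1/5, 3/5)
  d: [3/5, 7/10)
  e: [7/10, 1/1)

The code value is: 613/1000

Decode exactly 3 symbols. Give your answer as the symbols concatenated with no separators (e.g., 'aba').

Step 1: interval [0/1, 1/1), width = 1/1 - 0/1 = 1/1
  'a': [0/1 + 1/1*0/1, 0/1 + 1/1*1/5) = [0/1, 1/5)
  'b': [0/1 + 1/1*1/5, 0/1 + 1/1*3/5) = [1/5, 3/5)
  'd': [0/1 + 1/1*3/5, 0/1 + 1/1*7/10) = [3/5, 7/10) <- contains code 613/1000
  'e': [0/1 + 1/1*7/10, 0/1 + 1/1*1/1) = [7/10, 1/1)
  emit 'd', narrow to [3/5, 7/10)
Step 2: interval [3/5, 7/10), width = 7/10 - 3/5 = 1/10
  'a': [3/5 + 1/10*0/1, 3/5 + 1/10*1/5) = [3/5, 31/50) <- contains code 613/1000
  'b': [3/5 + 1/10*1/5, 3/5 + 1/10*3/5) = [31/50, 33/50)
  'd': [3/5 + 1/10*3/5, 3/5 + 1/10*7/10) = [33/50, 67/100)
  'e': [3/5 + 1/10*7/10, 3/5 + 1/10*1/1) = [67/100, 7/10)
  emit 'a', narrow to [3/5, 31/50)
Step 3: interval [3/5, 31/50), width = 31/50 - 3/5 = 1/50
  'a': [3/5 + 1/50*0/1, 3/5 + 1/50*1/5) = [3/5, 151/250)
  'b': [3/5 + 1/50*1/5, 3/5 + 1/50*3/5) = [151/250, 153/250)
  'd': [3/5 + 1/50*3/5, 3/5 + 1/50*7/10) = [153/250, 307/500) <- contains code 613/1000
  'e': [3/5 + 1/50*7/10, 3/5 + 1/50*1/1) = [307/500, 31/50)
  emit 'd', narrow to [153/250, 307/500)

Answer: dad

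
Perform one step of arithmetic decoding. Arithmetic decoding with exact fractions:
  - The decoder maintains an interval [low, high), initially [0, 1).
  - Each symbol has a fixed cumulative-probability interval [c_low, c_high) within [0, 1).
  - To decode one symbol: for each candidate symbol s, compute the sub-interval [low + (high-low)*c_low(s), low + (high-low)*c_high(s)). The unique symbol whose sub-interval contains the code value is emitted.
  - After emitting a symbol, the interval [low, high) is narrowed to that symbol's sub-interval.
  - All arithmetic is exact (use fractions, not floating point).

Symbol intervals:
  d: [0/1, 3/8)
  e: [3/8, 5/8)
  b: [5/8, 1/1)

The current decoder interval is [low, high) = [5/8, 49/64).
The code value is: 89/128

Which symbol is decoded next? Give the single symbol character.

Answer: e

Derivation:
Interval width = high − low = 49/64 − 5/8 = 9/64
Scaled code = (code − low) / width = (89/128 − 5/8) / 9/64 = 1/2
  d: [0/1, 3/8) 
  e: [3/8, 5/8) ← scaled code falls here ✓
  b: [5/8, 1/1) 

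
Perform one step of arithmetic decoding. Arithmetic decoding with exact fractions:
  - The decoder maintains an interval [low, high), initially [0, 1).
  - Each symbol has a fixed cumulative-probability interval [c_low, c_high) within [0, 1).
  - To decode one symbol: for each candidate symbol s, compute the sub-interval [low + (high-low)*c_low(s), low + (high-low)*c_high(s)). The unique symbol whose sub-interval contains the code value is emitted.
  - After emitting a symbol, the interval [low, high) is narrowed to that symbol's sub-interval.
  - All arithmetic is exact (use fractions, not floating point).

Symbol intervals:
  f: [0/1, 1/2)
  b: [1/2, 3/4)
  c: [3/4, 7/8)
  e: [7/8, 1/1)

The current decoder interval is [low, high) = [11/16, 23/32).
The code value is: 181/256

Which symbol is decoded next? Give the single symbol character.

Interval width = high − low = 23/32 − 11/16 = 1/32
Scaled code = (code − low) / width = (181/256 − 11/16) / 1/32 = 5/8
  f: [0/1, 1/2) 
  b: [1/2, 3/4) ← scaled code falls here ✓
  c: [3/4, 7/8) 
  e: [7/8, 1/1) 

Answer: b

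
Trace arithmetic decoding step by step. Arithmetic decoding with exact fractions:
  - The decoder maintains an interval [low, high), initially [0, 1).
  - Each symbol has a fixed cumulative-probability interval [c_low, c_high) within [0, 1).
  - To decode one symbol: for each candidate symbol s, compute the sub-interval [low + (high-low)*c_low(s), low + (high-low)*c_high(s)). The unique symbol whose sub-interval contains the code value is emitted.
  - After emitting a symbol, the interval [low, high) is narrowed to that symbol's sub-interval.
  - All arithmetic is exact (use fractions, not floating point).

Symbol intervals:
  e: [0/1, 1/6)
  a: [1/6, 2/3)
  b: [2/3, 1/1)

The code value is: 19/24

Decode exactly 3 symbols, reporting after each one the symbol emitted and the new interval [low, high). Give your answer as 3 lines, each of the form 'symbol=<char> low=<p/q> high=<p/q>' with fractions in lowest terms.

Answer: symbol=b low=2/3 high=1/1
symbol=a low=13/18 high=8/9
symbol=a low=3/4 high=5/6

Derivation:
Step 1: interval [0/1, 1/1), width = 1/1 - 0/1 = 1/1
  'e': [0/1 + 1/1*0/1, 0/1 + 1/1*1/6) = [0/1, 1/6)
  'a': [0/1 + 1/1*1/6, 0/1 + 1/1*2/3) = [1/6, 2/3)
  'b': [0/1 + 1/1*2/3, 0/1 + 1/1*1/1) = [2/3, 1/1) <- contains code 19/24
  emit 'b', narrow to [2/3, 1/1)
Step 2: interval [2/3, 1/1), width = 1/1 - 2/3 = 1/3
  'e': [2/3 + 1/3*0/1, 2/3 + 1/3*1/6) = [2/3, 13/18)
  'a': [2/3 + 1/3*1/6, 2/3 + 1/3*2/3) = [13/18, 8/9) <- contains code 19/24
  'b': [2/3 + 1/3*2/3, 2/3 + 1/3*1/1) = [8/9, 1/1)
  emit 'a', narrow to [13/18, 8/9)
Step 3: interval [13/18, 8/9), width = 8/9 - 13/18 = 1/6
  'e': [13/18 + 1/6*0/1, 13/18 + 1/6*1/6) = [13/18, 3/4)
  'a': [13/18 + 1/6*1/6, 13/18 + 1/6*2/3) = [3/4, 5/6) <- contains code 19/24
  'b': [13/18 + 1/6*2/3, 13/18 + 1/6*1/1) = [5/6, 8/9)
  emit 'a', narrow to [3/4, 5/6)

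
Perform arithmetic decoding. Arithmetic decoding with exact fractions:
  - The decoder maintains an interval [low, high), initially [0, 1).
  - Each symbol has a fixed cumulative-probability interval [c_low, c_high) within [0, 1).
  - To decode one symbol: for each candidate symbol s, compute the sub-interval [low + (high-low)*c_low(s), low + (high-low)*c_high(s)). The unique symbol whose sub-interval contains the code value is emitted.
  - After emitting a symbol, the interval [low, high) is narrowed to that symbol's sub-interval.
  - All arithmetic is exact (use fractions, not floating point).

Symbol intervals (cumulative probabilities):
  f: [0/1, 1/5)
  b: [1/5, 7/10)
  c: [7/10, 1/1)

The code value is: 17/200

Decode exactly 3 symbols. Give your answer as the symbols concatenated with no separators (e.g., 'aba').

Step 1: interval [0/1, 1/1), width = 1/1 - 0/1 = 1/1
  'f': [0/1 + 1/1*0/1, 0/1 + 1/1*1/5) = [0/1, 1/5) <- contains code 17/200
  'b': [0/1 + 1/1*1/5, 0/1 + 1/1*7/10) = [1/5, 7/10)
  'c': [0/1 + 1/1*7/10, 0/1 + 1/1*1/1) = [7/10, 1/1)
  emit 'f', narrow to [0/1, 1/5)
Step 2: interval [0/1, 1/5), width = 1/5 - 0/1 = 1/5
  'f': [0/1 + 1/5*0/1, 0/1 + 1/5*1/5) = [0/1, 1/25)
  'b': [0/1 + 1/5*1/5, 0/1 + 1/5*7/10) = [1/25, 7/50) <- contains code 17/200
  'c': [0/1 + 1/5*7/10, 0/1 + 1/5*1/1) = [7/50, 1/5)
  emit 'b', narrow to [1/25, 7/50)
Step 3: interval [1/25, 7/50), width = 7/50 - 1/25 = 1/10
  'f': [1/25 + 1/10*0/1, 1/25 + 1/10*1/5) = [1/25, 3/50)
  'b': [1/25 + 1/10*1/5, 1/25 + 1/10*7/10) = [3/50, 11/100) <- contains code 17/200
  'c': [1/25 + 1/10*7/10, 1/25 + 1/10*1/1) = [11/100, 7/50)
  emit 'b', narrow to [3/50, 11/100)

Answer: fbb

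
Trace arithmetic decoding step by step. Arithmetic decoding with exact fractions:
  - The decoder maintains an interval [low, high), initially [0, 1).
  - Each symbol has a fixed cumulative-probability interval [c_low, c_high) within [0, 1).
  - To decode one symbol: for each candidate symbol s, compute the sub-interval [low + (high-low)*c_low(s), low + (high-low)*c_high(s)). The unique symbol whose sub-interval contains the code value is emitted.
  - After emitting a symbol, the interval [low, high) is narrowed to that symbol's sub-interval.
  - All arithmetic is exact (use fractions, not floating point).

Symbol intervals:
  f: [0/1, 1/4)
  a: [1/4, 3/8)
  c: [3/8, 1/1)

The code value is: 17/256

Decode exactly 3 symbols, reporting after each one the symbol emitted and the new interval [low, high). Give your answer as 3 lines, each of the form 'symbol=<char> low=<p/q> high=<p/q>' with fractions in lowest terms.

Step 1: interval [0/1, 1/1), width = 1/1 - 0/1 = 1/1
  'f': [0/1 + 1/1*0/1, 0/1 + 1/1*1/4) = [0/1, 1/4) <- contains code 17/256
  'a': [0/1 + 1/1*1/4, 0/1 + 1/1*3/8) = [1/4, 3/8)
  'c': [0/1 + 1/1*3/8, 0/1 + 1/1*1/1) = [3/8, 1/1)
  emit 'f', narrow to [0/1, 1/4)
Step 2: interval [0/1, 1/4), width = 1/4 - 0/1 = 1/4
  'f': [0/1 + 1/4*0/1, 0/1 + 1/4*1/4) = [0/1, 1/16)
  'a': [0/1 + 1/4*1/4, 0/1 + 1/4*3/8) = [1/16, 3/32) <- contains code 17/256
  'c': [0/1 + 1/4*3/8, 0/1 + 1/4*1/1) = [3/32, 1/4)
  emit 'a', narrow to [1/16, 3/32)
Step 3: interval [1/16, 3/32), width = 3/32 - 1/16 = 1/32
  'f': [1/16 + 1/32*0/1, 1/16 + 1/32*1/4) = [1/16, 9/128) <- contains code 17/256
  'a': [1/16 + 1/32*1/4, 1/16 + 1/32*3/8) = [9/128, 19/256)
  'c': [1/16 + 1/32*3/8, 1/16 + 1/32*1/1) = [19/256, 3/32)
  emit 'f', narrow to [1/16, 9/128)

Answer: symbol=f low=0/1 high=1/4
symbol=a low=1/16 high=3/32
symbol=f low=1/16 high=9/128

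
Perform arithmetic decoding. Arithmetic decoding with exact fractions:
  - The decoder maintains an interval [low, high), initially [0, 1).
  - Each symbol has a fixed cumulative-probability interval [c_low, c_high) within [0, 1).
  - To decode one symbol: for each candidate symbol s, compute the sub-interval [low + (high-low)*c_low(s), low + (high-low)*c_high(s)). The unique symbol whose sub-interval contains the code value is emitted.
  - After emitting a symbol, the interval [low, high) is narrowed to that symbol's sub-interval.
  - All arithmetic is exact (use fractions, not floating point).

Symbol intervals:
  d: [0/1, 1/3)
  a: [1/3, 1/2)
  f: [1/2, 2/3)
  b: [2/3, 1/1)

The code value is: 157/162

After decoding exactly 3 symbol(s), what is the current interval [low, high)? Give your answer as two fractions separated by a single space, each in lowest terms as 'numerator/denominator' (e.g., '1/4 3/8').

Step 1: interval [0/1, 1/1), width = 1/1 - 0/1 = 1/1
  'd': [0/1 + 1/1*0/1, 0/1 + 1/1*1/3) = [0/1, 1/3)
  'a': [0/1 + 1/1*1/3, 0/1 + 1/1*1/2) = [1/3, 1/2)
  'f': [0/1 + 1/1*1/2, 0/1 + 1/1*2/3) = [1/2, 2/3)
  'b': [0/1 + 1/1*2/3, 0/1 + 1/1*1/1) = [2/3, 1/1) <- contains code 157/162
  emit 'b', narrow to [2/3, 1/1)
Step 2: interval [2/3, 1/1), width = 1/1 - 2/3 = 1/3
  'd': [2/3 + 1/3*0/1, 2/3 + 1/3*1/3) = [2/3, 7/9)
  'a': [2/3 + 1/3*1/3, 2/3 + 1/3*1/2) = [7/9, 5/6)
  'f': [2/3 + 1/3*1/2, 2/3 + 1/3*2/3) = [5/6, 8/9)
  'b': [2/3 + 1/3*2/3, 2/3 + 1/3*1/1) = [8/9, 1/1) <- contains code 157/162
  emit 'b', narrow to [8/9, 1/1)
Step 3: interval [8/9, 1/1), width = 1/1 - 8/9 = 1/9
  'd': [8/9 + 1/9*0/1, 8/9 + 1/9*1/3) = [8/9, 25/27)
  'a': [8/9 + 1/9*1/3, 8/9 + 1/9*1/2) = [25/27, 17/18)
  'f': [8/9 + 1/9*1/2, 8/9 + 1/9*2/3) = [17/18, 26/27)
  'b': [8/9 + 1/9*2/3, 8/9 + 1/9*1/1) = [26/27, 1/1) <- contains code 157/162
  emit 'b', narrow to [26/27, 1/1)

Answer: 26/27 1/1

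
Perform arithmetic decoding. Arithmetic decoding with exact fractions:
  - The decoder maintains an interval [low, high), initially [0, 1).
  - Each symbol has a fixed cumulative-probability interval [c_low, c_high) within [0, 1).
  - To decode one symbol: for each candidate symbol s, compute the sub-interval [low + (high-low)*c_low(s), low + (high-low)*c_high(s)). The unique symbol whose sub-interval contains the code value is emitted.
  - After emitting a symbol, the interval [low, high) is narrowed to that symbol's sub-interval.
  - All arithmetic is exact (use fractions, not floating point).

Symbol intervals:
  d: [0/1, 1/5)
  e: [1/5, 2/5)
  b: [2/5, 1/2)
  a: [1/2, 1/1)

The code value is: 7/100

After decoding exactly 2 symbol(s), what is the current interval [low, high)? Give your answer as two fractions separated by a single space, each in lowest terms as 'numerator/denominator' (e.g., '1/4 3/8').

Answer: 1/25 2/25

Derivation:
Step 1: interval [0/1, 1/1), width = 1/1 - 0/1 = 1/1
  'd': [0/1 + 1/1*0/1, 0/1 + 1/1*1/5) = [0/1, 1/5) <- contains code 7/100
  'e': [0/1 + 1/1*1/5, 0/1 + 1/1*2/5) = [1/5, 2/5)
  'b': [0/1 + 1/1*2/5, 0/1 + 1/1*1/2) = [2/5, 1/2)
  'a': [0/1 + 1/1*1/2, 0/1 + 1/1*1/1) = [1/2, 1/1)
  emit 'd', narrow to [0/1, 1/5)
Step 2: interval [0/1, 1/5), width = 1/5 - 0/1 = 1/5
  'd': [0/1 + 1/5*0/1, 0/1 + 1/5*1/5) = [0/1, 1/25)
  'e': [0/1 + 1/5*1/5, 0/1 + 1/5*2/5) = [1/25, 2/25) <- contains code 7/100
  'b': [0/1 + 1/5*2/5, 0/1 + 1/5*1/2) = [2/25, 1/10)
  'a': [0/1 + 1/5*1/2, 0/1 + 1/5*1/1) = [1/10, 1/5)
  emit 'e', narrow to [1/25, 2/25)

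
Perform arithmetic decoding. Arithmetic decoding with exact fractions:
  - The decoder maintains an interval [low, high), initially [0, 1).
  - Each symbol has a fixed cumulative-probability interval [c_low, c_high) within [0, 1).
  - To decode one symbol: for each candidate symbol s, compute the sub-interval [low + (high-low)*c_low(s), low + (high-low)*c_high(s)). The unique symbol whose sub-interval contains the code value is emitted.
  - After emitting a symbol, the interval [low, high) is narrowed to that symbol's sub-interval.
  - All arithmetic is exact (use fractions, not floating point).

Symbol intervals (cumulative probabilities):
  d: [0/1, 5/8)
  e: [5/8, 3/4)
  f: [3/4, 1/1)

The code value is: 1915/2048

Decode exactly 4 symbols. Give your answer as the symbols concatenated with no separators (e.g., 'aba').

Answer: fefe

Derivation:
Step 1: interval [0/1, 1/1), width = 1/1 - 0/1 = 1/1
  'd': [0/1 + 1/1*0/1, 0/1 + 1/1*5/8) = [0/1, 5/8)
  'e': [0/1 + 1/1*5/8, 0/1 + 1/1*3/4) = [5/8, 3/4)
  'f': [0/1 + 1/1*3/4, 0/1 + 1/1*1/1) = [3/4, 1/1) <- contains code 1915/2048
  emit 'f', narrow to [3/4, 1/1)
Step 2: interval [3/4, 1/1), width = 1/1 - 3/4 = 1/4
  'd': [3/4 + 1/4*0/1, 3/4 + 1/4*5/8) = [3/4, 29/32)
  'e': [3/4 + 1/4*5/8, 3/4 + 1/4*3/4) = [29/32, 15/16) <- contains code 1915/2048
  'f': [3/4 + 1/4*3/4, 3/4 + 1/4*1/1) = [15/16, 1/1)
  emit 'e', narrow to [29/32, 15/16)
Step 3: interval [29/32, 15/16), width = 15/16 - 29/32 = 1/32
  'd': [29/32 + 1/32*0/1, 29/32 + 1/32*5/8) = [29/32, 237/256)
  'e': [29/32 + 1/32*5/8, 29/32 + 1/32*3/4) = [237/256, 119/128)
  'f': [29/32 + 1/32*3/4, 29/32 + 1/32*1/1) = [119/128, 15/16) <- contains code 1915/2048
  emit 'f', narrow to [119/128, 15/16)
Step 4: interval [119/128, 15/16), width = 15/16 - 119/128 = 1/128
  'd': [119/128 + 1/128*0/1, 119/128 + 1/128*5/8) = [119/128, 957/1024)
  'e': [119/128 + 1/128*5/8, 119/128 + 1/128*3/4) = [957/1024, 479/512) <- contains code 1915/2048
  'f': [119/128 + 1/128*3/4, 119/128 + 1/128*1/1) = [479/512, 15/16)
  emit 'e', narrow to [957/1024, 479/512)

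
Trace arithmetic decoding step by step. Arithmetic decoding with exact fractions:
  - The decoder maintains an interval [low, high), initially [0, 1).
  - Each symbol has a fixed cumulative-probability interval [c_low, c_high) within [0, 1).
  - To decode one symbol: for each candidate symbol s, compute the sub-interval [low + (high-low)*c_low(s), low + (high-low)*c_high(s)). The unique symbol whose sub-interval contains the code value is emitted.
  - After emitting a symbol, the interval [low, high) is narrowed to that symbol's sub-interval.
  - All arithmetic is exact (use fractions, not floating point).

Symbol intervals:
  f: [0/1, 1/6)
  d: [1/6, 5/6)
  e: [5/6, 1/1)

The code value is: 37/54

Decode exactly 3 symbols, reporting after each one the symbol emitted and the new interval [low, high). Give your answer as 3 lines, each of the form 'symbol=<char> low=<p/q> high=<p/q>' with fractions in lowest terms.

Answer: symbol=d low=1/6 high=5/6
symbol=d low=5/18 high=13/18
symbol=e low=35/54 high=13/18

Derivation:
Step 1: interval [0/1, 1/1), width = 1/1 - 0/1 = 1/1
  'f': [0/1 + 1/1*0/1, 0/1 + 1/1*1/6) = [0/1, 1/6)
  'd': [0/1 + 1/1*1/6, 0/1 + 1/1*5/6) = [1/6, 5/6) <- contains code 37/54
  'e': [0/1 + 1/1*5/6, 0/1 + 1/1*1/1) = [5/6, 1/1)
  emit 'd', narrow to [1/6, 5/6)
Step 2: interval [1/6, 5/6), width = 5/6 - 1/6 = 2/3
  'f': [1/6 + 2/3*0/1, 1/6 + 2/3*1/6) = [1/6, 5/18)
  'd': [1/6 + 2/3*1/6, 1/6 + 2/3*5/6) = [5/18, 13/18) <- contains code 37/54
  'e': [1/6 + 2/3*5/6, 1/6 + 2/3*1/1) = [13/18, 5/6)
  emit 'd', narrow to [5/18, 13/18)
Step 3: interval [5/18, 13/18), width = 13/18 - 5/18 = 4/9
  'f': [5/18 + 4/9*0/1, 5/18 + 4/9*1/6) = [5/18, 19/54)
  'd': [5/18 + 4/9*1/6, 5/18 + 4/9*5/6) = [19/54, 35/54)
  'e': [5/18 + 4/9*5/6, 5/18 + 4/9*1/1) = [35/54, 13/18) <- contains code 37/54
  emit 'e', narrow to [35/54, 13/18)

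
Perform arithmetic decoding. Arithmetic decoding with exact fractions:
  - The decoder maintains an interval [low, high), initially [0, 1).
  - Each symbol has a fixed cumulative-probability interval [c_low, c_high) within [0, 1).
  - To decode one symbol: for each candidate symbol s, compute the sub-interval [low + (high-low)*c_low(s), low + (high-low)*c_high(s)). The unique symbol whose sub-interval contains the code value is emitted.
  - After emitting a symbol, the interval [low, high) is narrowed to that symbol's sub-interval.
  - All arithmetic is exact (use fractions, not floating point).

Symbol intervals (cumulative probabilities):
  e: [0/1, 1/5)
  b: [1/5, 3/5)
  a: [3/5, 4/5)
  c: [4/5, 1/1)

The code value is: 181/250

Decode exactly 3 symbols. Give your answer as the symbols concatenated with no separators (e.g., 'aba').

Step 1: interval [0/1, 1/1), width = 1/1 - 0/1 = 1/1
  'e': [0/1 + 1/1*0/1, 0/1 + 1/1*1/5) = [0/1, 1/5)
  'b': [0/1 + 1/1*1/5, 0/1 + 1/1*3/5) = [1/5, 3/5)
  'a': [0/1 + 1/1*3/5, 0/1 + 1/1*4/5) = [3/5, 4/5) <- contains code 181/250
  'c': [0/1 + 1/1*4/5, 0/1 + 1/1*1/1) = [4/5, 1/1)
  emit 'a', narrow to [3/5, 4/5)
Step 2: interval [3/5, 4/5), width = 4/5 - 3/5 = 1/5
  'e': [3/5 + 1/5*0/1, 3/5 + 1/5*1/5) = [3/5, 16/25)
  'b': [3/5 + 1/5*1/5, 3/5 + 1/5*3/5) = [16/25, 18/25)
  'a': [3/5 + 1/5*3/5, 3/5 + 1/5*4/5) = [18/25, 19/25) <- contains code 181/250
  'c': [3/5 + 1/5*4/5, 3/5 + 1/5*1/1) = [19/25, 4/5)
  emit 'a', narrow to [18/25, 19/25)
Step 3: interval [18/25, 19/25), width = 19/25 - 18/25 = 1/25
  'e': [18/25 + 1/25*0/1, 18/25 + 1/25*1/5) = [18/25, 91/125) <- contains code 181/250
  'b': [18/25 + 1/25*1/5, 18/25 + 1/25*3/5) = [91/125, 93/125)
  'a': [18/25 + 1/25*3/5, 18/25 + 1/25*4/5) = [93/125, 94/125)
  'c': [18/25 + 1/25*4/5, 18/25 + 1/25*1/1) = [94/125, 19/25)
  emit 'e', narrow to [18/25, 91/125)

Answer: aae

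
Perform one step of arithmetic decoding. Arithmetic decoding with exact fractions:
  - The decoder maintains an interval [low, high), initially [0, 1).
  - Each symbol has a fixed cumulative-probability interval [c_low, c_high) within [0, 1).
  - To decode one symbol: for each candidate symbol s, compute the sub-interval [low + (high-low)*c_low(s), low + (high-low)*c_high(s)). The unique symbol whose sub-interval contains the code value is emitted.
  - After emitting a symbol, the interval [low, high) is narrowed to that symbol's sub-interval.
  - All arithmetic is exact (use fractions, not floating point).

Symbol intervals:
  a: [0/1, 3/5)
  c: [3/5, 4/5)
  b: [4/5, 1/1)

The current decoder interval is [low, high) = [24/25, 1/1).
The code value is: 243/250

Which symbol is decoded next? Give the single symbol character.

Interval width = high − low = 1/1 − 24/25 = 1/25
Scaled code = (code − low) / width = (243/250 − 24/25) / 1/25 = 3/10
  a: [0/1, 3/5) ← scaled code falls here ✓
  c: [3/5, 4/5) 
  b: [4/5, 1/1) 

Answer: a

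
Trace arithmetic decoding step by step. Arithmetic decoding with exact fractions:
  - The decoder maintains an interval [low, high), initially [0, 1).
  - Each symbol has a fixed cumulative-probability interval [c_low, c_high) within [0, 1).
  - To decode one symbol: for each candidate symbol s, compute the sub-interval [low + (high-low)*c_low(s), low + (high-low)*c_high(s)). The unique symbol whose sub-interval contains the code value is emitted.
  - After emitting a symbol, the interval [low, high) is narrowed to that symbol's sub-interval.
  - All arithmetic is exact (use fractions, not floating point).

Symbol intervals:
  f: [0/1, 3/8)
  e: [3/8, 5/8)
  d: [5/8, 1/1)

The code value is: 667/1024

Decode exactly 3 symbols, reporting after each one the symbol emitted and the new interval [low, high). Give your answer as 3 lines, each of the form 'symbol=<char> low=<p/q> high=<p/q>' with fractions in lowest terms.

Answer: symbol=d low=5/8 high=1/1
symbol=f low=5/8 high=49/64
symbol=f low=5/8 high=347/512

Derivation:
Step 1: interval [0/1, 1/1), width = 1/1 - 0/1 = 1/1
  'f': [0/1 + 1/1*0/1, 0/1 + 1/1*3/8) = [0/1, 3/8)
  'e': [0/1 + 1/1*3/8, 0/1 + 1/1*5/8) = [3/8, 5/8)
  'd': [0/1 + 1/1*5/8, 0/1 + 1/1*1/1) = [5/8, 1/1) <- contains code 667/1024
  emit 'd', narrow to [5/8, 1/1)
Step 2: interval [5/8, 1/1), width = 1/1 - 5/8 = 3/8
  'f': [5/8 + 3/8*0/1, 5/8 + 3/8*3/8) = [5/8, 49/64) <- contains code 667/1024
  'e': [5/8 + 3/8*3/8, 5/8 + 3/8*5/8) = [49/64, 55/64)
  'd': [5/8 + 3/8*5/8, 5/8 + 3/8*1/1) = [55/64, 1/1)
  emit 'f', narrow to [5/8, 49/64)
Step 3: interval [5/8, 49/64), width = 49/64 - 5/8 = 9/64
  'f': [5/8 + 9/64*0/1, 5/8 + 9/64*3/8) = [5/8, 347/512) <- contains code 667/1024
  'e': [5/8 + 9/64*3/8, 5/8 + 9/64*5/8) = [347/512, 365/512)
  'd': [5/8 + 9/64*5/8, 5/8 + 9/64*1/1) = [365/512, 49/64)
  emit 'f', narrow to [5/8, 347/512)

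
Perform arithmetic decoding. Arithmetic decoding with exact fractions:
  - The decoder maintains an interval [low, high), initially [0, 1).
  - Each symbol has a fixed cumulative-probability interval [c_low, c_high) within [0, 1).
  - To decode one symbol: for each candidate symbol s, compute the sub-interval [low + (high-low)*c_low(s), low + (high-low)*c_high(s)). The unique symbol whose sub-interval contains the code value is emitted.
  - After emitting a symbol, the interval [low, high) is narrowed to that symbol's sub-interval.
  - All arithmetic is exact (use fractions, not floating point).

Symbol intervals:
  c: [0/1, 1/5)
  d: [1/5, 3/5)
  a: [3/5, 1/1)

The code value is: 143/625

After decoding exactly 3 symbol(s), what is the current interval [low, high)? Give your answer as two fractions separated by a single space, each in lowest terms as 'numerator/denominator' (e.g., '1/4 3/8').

Step 1: interval [0/1, 1/1), width = 1/1 - 0/1 = 1/1
  'c': [0/1 + 1/1*0/1, 0/1 + 1/1*1/5) = [0/1, 1/5)
  'd': [0/1 + 1/1*1/5, 0/1 + 1/1*3/5) = [1/5, 3/5) <- contains code 143/625
  'a': [0/1 + 1/1*3/5, 0/1 + 1/1*1/1) = [3/5, 1/1)
  emit 'd', narrow to [1/5, 3/5)
Step 2: interval [1/5, 3/5), width = 3/5 - 1/5 = 2/5
  'c': [1/5 + 2/5*0/1, 1/5 + 2/5*1/5) = [1/5, 7/25) <- contains code 143/625
  'd': [1/5 + 2/5*1/5, 1/5 + 2/5*3/5) = [7/25, 11/25)
  'a': [1/5 + 2/5*3/5, 1/5 + 2/5*1/1) = [11/25, 3/5)
  emit 'c', narrow to [1/5, 7/25)
Step 3: interval [1/5, 7/25), width = 7/25 - 1/5 = 2/25
  'c': [1/5 + 2/25*0/1, 1/5 + 2/25*1/5) = [1/5, 27/125)
  'd': [1/5 + 2/25*1/5, 1/5 + 2/25*3/5) = [27/125, 31/125) <- contains code 143/625
  'a': [1/5 + 2/25*3/5, 1/5 + 2/25*1/1) = [31/125, 7/25)
  emit 'd', narrow to [27/125, 31/125)

Answer: 27/125 31/125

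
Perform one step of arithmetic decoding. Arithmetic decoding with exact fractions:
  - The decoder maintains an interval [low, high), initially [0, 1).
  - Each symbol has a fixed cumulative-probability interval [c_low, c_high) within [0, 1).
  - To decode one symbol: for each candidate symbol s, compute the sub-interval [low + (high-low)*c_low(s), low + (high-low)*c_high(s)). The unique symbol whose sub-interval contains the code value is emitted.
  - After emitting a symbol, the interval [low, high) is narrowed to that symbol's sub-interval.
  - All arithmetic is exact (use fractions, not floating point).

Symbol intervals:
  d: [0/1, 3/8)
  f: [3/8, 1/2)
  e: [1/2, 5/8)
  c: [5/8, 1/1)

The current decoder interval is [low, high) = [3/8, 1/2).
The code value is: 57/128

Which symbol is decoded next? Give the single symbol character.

Interval width = high − low = 1/2 − 3/8 = 1/8
Scaled code = (code − low) / width = (57/128 − 3/8) / 1/8 = 9/16
  d: [0/1, 3/8) 
  f: [3/8, 1/2) 
  e: [1/2, 5/8) ← scaled code falls here ✓
  c: [5/8, 1/1) 

Answer: e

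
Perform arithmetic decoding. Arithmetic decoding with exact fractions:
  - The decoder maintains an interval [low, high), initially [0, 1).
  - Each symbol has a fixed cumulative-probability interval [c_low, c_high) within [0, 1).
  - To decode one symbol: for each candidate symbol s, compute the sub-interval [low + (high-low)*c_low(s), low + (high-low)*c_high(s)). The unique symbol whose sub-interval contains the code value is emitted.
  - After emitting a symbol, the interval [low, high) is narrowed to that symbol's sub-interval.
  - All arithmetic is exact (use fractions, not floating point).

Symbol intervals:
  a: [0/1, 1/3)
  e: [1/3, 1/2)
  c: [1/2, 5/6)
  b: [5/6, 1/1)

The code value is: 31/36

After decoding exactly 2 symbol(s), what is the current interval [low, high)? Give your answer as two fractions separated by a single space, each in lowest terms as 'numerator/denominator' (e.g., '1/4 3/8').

Answer: 5/6 8/9

Derivation:
Step 1: interval [0/1, 1/1), width = 1/1 - 0/1 = 1/1
  'a': [0/1 + 1/1*0/1, 0/1 + 1/1*1/3) = [0/1, 1/3)
  'e': [0/1 + 1/1*1/3, 0/1 + 1/1*1/2) = [1/3, 1/2)
  'c': [0/1 + 1/1*1/2, 0/1 + 1/1*5/6) = [1/2, 5/6)
  'b': [0/1 + 1/1*5/6, 0/1 + 1/1*1/1) = [5/6, 1/1) <- contains code 31/36
  emit 'b', narrow to [5/6, 1/1)
Step 2: interval [5/6, 1/1), width = 1/1 - 5/6 = 1/6
  'a': [5/6 + 1/6*0/1, 5/6 + 1/6*1/3) = [5/6, 8/9) <- contains code 31/36
  'e': [5/6 + 1/6*1/3, 5/6 + 1/6*1/2) = [8/9, 11/12)
  'c': [5/6 + 1/6*1/2, 5/6 + 1/6*5/6) = [11/12, 35/36)
  'b': [5/6 + 1/6*5/6, 5/6 + 1/6*1/1) = [35/36, 1/1)
  emit 'a', narrow to [5/6, 8/9)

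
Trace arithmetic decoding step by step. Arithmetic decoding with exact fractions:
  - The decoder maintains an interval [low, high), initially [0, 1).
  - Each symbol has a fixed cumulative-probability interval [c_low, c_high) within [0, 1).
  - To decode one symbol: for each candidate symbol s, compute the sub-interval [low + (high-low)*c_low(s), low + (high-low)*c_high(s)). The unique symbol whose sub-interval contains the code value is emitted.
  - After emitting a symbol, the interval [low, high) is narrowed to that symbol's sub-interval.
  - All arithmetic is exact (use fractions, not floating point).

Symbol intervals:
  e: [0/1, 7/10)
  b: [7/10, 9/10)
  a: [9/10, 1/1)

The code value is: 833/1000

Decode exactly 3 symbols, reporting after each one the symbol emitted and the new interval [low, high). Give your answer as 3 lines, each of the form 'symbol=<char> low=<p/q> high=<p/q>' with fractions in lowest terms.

Answer: symbol=b low=7/10 high=9/10
symbol=e low=7/10 high=21/25
symbol=a low=413/500 high=21/25

Derivation:
Step 1: interval [0/1, 1/1), width = 1/1 - 0/1 = 1/1
  'e': [0/1 + 1/1*0/1, 0/1 + 1/1*7/10) = [0/1, 7/10)
  'b': [0/1 + 1/1*7/10, 0/1 + 1/1*9/10) = [7/10, 9/10) <- contains code 833/1000
  'a': [0/1 + 1/1*9/10, 0/1 + 1/1*1/1) = [9/10, 1/1)
  emit 'b', narrow to [7/10, 9/10)
Step 2: interval [7/10, 9/10), width = 9/10 - 7/10 = 1/5
  'e': [7/10 + 1/5*0/1, 7/10 + 1/5*7/10) = [7/10, 21/25) <- contains code 833/1000
  'b': [7/10 + 1/5*7/10, 7/10 + 1/5*9/10) = [21/25, 22/25)
  'a': [7/10 + 1/5*9/10, 7/10 + 1/5*1/1) = [22/25, 9/10)
  emit 'e', narrow to [7/10, 21/25)
Step 3: interval [7/10, 21/25), width = 21/25 - 7/10 = 7/50
  'e': [7/10 + 7/50*0/1, 7/10 + 7/50*7/10) = [7/10, 399/500)
  'b': [7/10 + 7/50*7/10, 7/10 + 7/50*9/10) = [399/500, 413/500)
  'a': [7/10 + 7/50*9/10, 7/10 + 7/50*1/1) = [413/500, 21/25) <- contains code 833/1000
  emit 'a', narrow to [413/500, 21/25)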